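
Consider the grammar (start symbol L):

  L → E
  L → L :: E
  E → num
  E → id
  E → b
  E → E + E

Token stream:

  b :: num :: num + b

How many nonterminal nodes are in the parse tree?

8

[L [L [L [E b]] :: [E num]] :: [E [E num] + [E b]]]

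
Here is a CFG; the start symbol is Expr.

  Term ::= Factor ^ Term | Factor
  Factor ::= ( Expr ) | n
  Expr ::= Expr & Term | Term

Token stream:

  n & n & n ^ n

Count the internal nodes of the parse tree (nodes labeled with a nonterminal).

[Expr [Expr [Expr [Term [Factor n]]] & [Term [Factor n]]] & [Term [Factor n] ^ [Term [Factor n]]]]

11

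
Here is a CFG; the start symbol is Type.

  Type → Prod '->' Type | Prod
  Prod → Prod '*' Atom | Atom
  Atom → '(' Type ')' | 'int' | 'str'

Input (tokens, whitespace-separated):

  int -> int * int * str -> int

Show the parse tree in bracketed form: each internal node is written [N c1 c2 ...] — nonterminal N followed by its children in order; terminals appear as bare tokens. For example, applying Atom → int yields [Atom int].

Type
Prod -> Type
Atom -> Type
int -> Type
int -> Prod -> Type
int -> Prod * Atom -> Type
int -> Prod * Atom * Atom -> Type
int -> Atom * Atom * Atom -> Type
int -> int * Atom * Atom -> Type
int -> int * int * Atom -> Type
int -> int * int * str -> Type
int -> int * int * str -> Prod
int -> int * int * str -> Atom
int -> int * int * str -> int

[Type [Prod [Atom int]] -> [Type [Prod [Prod [Prod [Atom int]] * [Atom int]] * [Atom str]] -> [Type [Prod [Atom int]]]]]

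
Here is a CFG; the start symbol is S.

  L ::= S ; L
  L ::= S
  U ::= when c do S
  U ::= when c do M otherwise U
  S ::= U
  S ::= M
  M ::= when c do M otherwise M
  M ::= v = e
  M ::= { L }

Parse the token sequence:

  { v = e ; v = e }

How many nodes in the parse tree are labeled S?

3

[S [M { [L [S [M v = e]] ; [L [S [M v = e]]]] }]]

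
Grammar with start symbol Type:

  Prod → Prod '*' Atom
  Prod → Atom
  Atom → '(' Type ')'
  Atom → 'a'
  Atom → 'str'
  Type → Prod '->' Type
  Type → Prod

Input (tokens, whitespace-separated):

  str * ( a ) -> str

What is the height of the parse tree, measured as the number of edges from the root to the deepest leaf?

6

[Type [Prod [Prod [Atom str]] * [Atom ( [Type [Prod [Atom a]]] )]] -> [Type [Prod [Atom str]]]]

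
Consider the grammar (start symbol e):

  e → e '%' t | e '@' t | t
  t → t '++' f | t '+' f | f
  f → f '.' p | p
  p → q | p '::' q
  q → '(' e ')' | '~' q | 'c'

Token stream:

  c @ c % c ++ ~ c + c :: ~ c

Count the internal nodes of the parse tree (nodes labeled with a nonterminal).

[e [e [e [t [f [p [q c]]]]] @ [t [f [p [q c]]]]] % [t [t [t [f [p [q c]]]] ++ [f [p [q ~ [q c]]]]] + [f [p [p [q c]] :: [q ~ [q c]]]]]]

27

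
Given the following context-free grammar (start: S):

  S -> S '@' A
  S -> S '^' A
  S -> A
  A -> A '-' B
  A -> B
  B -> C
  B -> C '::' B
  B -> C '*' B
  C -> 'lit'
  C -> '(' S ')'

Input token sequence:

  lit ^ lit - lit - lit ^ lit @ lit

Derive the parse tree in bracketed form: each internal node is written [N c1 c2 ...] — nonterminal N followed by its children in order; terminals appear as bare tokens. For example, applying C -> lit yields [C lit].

S
S @ A
S ^ A @ A
S ^ A ^ A @ A
A ^ A ^ A @ A
B ^ A ^ A @ A
C ^ A ^ A @ A
lit ^ A ^ A @ A
lit ^ A - B ^ A @ A
lit ^ A - B - B ^ A @ A
lit ^ B - B - B ^ A @ A
lit ^ C - B - B ^ A @ A
lit ^ lit - B - B ^ A @ A
lit ^ lit - C - B ^ A @ A
lit ^ lit - lit - B ^ A @ A
lit ^ lit - lit - C ^ A @ A
lit ^ lit - lit - lit ^ A @ A
lit ^ lit - lit - lit ^ B @ A
lit ^ lit - lit - lit ^ C @ A
lit ^ lit - lit - lit ^ lit @ A
lit ^ lit - lit - lit ^ lit @ B
lit ^ lit - lit - lit ^ lit @ C
lit ^ lit - lit - lit ^ lit @ lit

[S [S [S [S [A [B [C lit]]]] ^ [A [A [A [B [C lit]]] - [B [C lit]]] - [B [C lit]]]] ^ [A [B [C lit]]]] @ [A [B [C lit]]]]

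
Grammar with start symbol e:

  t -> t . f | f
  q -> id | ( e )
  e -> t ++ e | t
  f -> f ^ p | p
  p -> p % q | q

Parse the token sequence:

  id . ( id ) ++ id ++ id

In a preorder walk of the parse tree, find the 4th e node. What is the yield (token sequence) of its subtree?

[e [t [t [f [p [q id]]]] . [f [p [q ( [e [t [f [p [q id]]]]] )]]]] ++ [e [t [f [p [q id]]]] ++ [e [t [f [p [q id]]]]]]]

id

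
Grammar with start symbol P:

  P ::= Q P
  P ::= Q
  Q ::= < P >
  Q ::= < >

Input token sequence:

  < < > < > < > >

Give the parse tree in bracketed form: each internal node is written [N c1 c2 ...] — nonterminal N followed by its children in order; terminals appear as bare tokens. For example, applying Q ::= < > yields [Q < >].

[P [Q < [P [Q < >] [P [Q < >] [P [Q < >]]]] >]]

P
Q
< P >
< Q P >
< < > P >
< < > Q P >
< < > < > P >
< < > < > Q >
< < > < > < > >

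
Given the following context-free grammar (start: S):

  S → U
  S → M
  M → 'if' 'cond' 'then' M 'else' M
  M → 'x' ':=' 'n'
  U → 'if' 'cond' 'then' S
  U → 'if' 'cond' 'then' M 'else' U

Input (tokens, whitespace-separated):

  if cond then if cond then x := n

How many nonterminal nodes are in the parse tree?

6

[S [U if cond then [S [U if cond then [S [M x := n]]]]]]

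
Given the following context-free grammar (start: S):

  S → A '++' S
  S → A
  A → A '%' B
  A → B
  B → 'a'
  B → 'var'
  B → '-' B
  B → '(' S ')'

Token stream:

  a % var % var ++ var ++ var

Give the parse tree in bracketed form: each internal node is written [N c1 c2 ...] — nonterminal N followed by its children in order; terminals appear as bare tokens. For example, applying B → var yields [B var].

S
A ++ S
A % B ++ S
A % B % B ++ S
B % B % B ++ S
a % B % B ++ S
a % var % B ++ S
a % var % var ++ S
a % var % var ++ A ++ S
a % var % var ++ B ++ S
a % var % var ++ var ++ S
a % var % var ++ var ++ A
a % var % var ++ var ++ B
a % var % var ++ var ++ var

[S [A [A [A [B a]] % [B var]] % [B var]] ++ [S [A [B var]] ++ [S [A [B var]]]]]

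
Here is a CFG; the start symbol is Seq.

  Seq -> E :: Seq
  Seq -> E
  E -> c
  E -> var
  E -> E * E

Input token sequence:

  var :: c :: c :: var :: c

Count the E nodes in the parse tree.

[Seq [E var] :: [Seq [E c] :: [Seq [E c] :: [Seq [E var] :: [Seq [E c]]]]]]

5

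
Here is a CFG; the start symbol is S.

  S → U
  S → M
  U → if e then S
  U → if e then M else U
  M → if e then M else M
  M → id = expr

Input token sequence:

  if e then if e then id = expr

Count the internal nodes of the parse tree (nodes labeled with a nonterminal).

6

[S [U if e then [S [U if e then [S [M id = expr]]]]]]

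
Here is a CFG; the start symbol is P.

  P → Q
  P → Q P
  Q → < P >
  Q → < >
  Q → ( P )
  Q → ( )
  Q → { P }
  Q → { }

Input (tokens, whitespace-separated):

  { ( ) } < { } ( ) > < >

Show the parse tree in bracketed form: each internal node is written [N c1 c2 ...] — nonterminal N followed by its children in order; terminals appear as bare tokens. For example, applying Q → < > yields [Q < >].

[P [Q { [P [Q ( )]] }] [P [Q < [P [Q { }] [P [Q ( )]]] >] [P [Q < >]]]]

P
Q P
{ P } P
{ Q } P
{ ( ) } P
{ ( ) } Q P
{ ( ) } < P > P
{ ( ) } < Q P > P
{ ( ) } < { } P > P
{ ( ) } < { } Q > P
{ ( ) } < { } ( ) > P
{ ( ) } < { } ( ) > Q
{ ( ) } < { } ( ) > < >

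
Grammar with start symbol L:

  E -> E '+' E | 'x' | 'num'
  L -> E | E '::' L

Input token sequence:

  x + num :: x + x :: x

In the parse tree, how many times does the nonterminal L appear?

[L [E [E x] + [E num]] :: [L [E [E x] + [E x]] :: [L [E x]]]]

3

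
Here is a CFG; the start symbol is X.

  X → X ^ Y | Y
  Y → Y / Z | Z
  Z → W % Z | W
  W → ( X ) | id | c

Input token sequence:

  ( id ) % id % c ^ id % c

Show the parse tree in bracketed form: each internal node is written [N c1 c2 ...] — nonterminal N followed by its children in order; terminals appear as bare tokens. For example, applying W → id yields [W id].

X
X ^ Y
Y ^ Y
Z ^ Y
W % Z ^ Y
( X ) % Z ^ Y
( Y ) % Z ^ Y
( Z ) % Z ^ Y
( W ) % Z ^ Y
( id ) % Z ^ Y
( id ) % W % Z ^ Y
( id ) % id % Z ^ Y
( id ) % id % W ^ Y
( id ) % id % c ^ Y
( id ) % id % c ^ Z
( id ) % id % c ^ W % Z
( id ) % id % c ^ id % Z
( id ) % id % c ^ id % W
( id ) % id % c ^ id % c

[X [X [Y [Z [W ( [X [Y [Z [W id]]]] )] % [Z [W id] % [Z [W c]]]]]] ^ [Y [Z [W id] % [Z [W c]]]]]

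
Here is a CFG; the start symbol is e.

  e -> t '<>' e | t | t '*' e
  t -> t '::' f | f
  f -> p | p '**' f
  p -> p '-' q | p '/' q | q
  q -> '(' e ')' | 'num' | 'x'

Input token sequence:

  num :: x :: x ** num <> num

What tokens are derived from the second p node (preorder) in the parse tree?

[e [t [t [t [f [p [q num]]]] :: [f [p [q x]]]] :: [f [p [q x]] ** [f [p [q num]]]]] <> [e [t [f [p [q num]]]]]]

x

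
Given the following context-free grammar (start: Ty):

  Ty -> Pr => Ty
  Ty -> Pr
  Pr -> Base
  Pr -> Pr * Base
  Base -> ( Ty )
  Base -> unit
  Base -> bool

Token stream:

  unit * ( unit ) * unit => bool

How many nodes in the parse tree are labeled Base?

5

[Ty [Pr [Pr [Pr [Base unit]] * [Base ( [Ty [Pr [Base unit]]] )]] * [Base unit]] => [Ty [Pr [Base bool]]]]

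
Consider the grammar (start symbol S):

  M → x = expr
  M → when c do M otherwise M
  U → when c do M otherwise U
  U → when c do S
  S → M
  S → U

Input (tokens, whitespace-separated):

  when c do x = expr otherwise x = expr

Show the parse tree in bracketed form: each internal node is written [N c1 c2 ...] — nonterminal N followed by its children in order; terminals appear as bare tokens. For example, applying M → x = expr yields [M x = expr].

S
M
when c do M otherwise M
when c do x = expr otherwise M
when c do x = expr otherwise x = expr

[S [M when c do [M x = expr] otherwise [M x = expr]]]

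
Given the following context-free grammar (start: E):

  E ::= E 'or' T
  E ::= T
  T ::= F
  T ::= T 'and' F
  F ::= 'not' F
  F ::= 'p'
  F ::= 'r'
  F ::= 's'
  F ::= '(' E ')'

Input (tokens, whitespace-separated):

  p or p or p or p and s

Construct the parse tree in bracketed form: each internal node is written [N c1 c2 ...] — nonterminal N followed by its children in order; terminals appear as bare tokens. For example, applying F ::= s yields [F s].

[E [E [E [E [T [F p]]] or [T [F p]]] or [T [F p]]] or [T [T [F p]] and [F s]]]

E
E or T
E or T or T
E or T or T or T
T or T or T or T
F or T or T or T
p or T or T or T
p or F or T or T
p or p or T or T
p or p or F or T
p or p or p or T
p or p or p or T and F
p or p or p or F and F
p or p or p or p and F
p or p or p or p and s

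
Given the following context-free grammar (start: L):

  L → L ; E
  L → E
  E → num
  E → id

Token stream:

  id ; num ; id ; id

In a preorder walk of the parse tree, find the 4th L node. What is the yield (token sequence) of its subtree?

[L [L [L [L [E id]] ; [E num]] ; [E id]] ; [E id]]

id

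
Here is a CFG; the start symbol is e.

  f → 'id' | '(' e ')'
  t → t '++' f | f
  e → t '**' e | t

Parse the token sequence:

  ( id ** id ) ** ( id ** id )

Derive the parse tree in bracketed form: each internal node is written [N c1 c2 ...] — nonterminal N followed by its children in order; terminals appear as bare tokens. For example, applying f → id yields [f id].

[e [t [f ( [e [t [f id]] ** [e [t [f id]]]] )]] ** [e [t [f ( [e [t [f id]] ** [e [t [f id]]]] )]]]]

e
t ** e
f ** e
( e ) ** e
( t ** e ) ** e
( f ** e ) ** e
( id ** e ) ** e
( id ** t ) ** e
( id ** f ) ** e
( id ** id ) ** e
( id ** id ) ** t
( id ** id ) ** f
( id ** id ) ** ( e )
( id ** id ) ** ( t ** e )
( id ** id ) ** ( f ** e )
( id ** id ) ** ( id ** e )
( id ** id ) ** ( id ** t )
( id ** id ) ** ( id ** f )
( id ** id ) ** ( id ** id )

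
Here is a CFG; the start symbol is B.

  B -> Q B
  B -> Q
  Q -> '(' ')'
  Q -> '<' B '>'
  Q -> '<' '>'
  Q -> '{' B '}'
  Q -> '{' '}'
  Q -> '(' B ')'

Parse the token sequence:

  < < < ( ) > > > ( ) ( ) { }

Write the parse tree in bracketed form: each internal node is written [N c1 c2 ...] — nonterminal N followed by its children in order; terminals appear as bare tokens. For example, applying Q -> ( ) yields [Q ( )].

B
Q B
< B > B
< Q > B
< < B > > B
< < Q > > B
< < < B > > > B
< < < Q > > > B
< < < ( ) > > > B
< < < ( ) > > > Q B
< < < ( ) > > > ( ) B
< < < ( ) > > > ( ) Q B
< < < ( ) > > > ( ) ( ) B
< < < ( ) > > > ( ) ( ) Q
< < < ( ) > > > ( ) ( ) { }

[B [Q < [B [Q < [B [Q < [B [Q ( )]] >]] >]] >] [B [Q ( )] [B [Q ( )] [B [Q { }]]]]]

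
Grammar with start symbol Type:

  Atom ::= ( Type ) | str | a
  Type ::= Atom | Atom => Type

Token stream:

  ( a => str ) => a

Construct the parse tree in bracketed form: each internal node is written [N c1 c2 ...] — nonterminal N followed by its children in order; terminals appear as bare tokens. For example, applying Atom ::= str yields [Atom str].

[Type [Atom ( [Type [Atom a] => [Type [Atom str]]] )] => [Type [Atom a]]]

Type
Atom => Type
( Type ) => Type
( Atom => Type ) => Type
( a => Type ) => Type
( a => Atom ) => Type
( a => str ) => Type
( a => str ) => Atom
( a => str ) => a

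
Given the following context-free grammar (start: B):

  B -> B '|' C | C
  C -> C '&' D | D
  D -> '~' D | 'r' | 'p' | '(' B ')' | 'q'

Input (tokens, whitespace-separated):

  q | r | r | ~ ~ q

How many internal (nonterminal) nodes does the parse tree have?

[B [B [B [B [C [D q]]] | [C [D r]]] | [C [D r]]] | [C [D ~ [D ~ [D q]]]]]

14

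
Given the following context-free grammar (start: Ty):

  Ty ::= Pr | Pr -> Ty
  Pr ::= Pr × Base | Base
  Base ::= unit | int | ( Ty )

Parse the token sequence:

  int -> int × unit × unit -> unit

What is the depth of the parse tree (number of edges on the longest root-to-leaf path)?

[Ty [Pr [Base int]] -> [Ty [Pr [Pr [Pr [Base int]] × [Base unit]] × [Base unit]] -> [Ty [Pr [Base unit]]]]]

6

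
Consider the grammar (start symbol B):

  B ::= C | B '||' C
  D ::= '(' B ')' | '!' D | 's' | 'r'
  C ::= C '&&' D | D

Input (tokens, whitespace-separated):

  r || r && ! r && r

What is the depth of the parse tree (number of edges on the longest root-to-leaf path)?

[B [B [C [D r]]] || [C [C [C [D r]] && [D ! [D r]]] && [D r]]]

5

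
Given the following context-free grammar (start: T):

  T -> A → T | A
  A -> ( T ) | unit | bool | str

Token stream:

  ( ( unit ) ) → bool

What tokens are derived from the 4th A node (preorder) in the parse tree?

[T [A ( [T [A ( [T [A unit]] )]] )] → [T [A bool]]]

bool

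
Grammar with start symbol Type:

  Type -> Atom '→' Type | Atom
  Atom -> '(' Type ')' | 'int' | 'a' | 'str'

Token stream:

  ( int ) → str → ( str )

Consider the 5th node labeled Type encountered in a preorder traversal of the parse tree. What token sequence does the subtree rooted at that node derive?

str

[Type [Atom ( [Type [Atom int]] )] → [Type [Atom str] → [Type [Atom ( [Type [Atom str]] )]]]]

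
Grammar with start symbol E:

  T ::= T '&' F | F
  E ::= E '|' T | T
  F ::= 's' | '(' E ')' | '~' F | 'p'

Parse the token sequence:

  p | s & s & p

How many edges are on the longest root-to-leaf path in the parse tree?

5

[E [E [T [F p]]] | [T [T [T [F s]] & [F s]] & [F p]]]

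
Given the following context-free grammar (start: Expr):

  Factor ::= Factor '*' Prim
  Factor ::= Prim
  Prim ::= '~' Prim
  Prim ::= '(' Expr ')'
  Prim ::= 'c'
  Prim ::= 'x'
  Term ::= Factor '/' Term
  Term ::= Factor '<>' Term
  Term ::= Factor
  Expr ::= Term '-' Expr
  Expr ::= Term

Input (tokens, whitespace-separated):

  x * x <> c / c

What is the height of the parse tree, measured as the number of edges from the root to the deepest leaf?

[Expr [Term [Factor [Factor [Prim x]] * [Prim x]] <> [Term [Factor [Prim c]] / [Term [Factor [Prim c]]]]]]

6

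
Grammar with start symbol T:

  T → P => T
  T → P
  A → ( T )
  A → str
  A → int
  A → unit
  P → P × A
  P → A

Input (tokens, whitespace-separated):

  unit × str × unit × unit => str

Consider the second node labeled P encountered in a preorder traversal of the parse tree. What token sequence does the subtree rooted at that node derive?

unit × str × unit

[T [P [P [P [P [A unit]] × [A str]] × [A unit]] × [A unit]] => [T [P [A str]]]]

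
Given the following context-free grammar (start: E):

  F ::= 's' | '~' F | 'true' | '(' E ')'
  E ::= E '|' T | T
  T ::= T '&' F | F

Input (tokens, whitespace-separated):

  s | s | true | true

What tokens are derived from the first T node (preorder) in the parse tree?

[E [E [E [E [T [F s]]] | [T [F s]]] | [T [F true]]] | [T [F true]]]

s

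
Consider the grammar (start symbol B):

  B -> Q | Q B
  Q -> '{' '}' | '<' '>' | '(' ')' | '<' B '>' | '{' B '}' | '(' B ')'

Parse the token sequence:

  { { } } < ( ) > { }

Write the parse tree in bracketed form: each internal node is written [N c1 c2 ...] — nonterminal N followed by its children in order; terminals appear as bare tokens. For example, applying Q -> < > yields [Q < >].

B
Q B
{ B } B
{ Q } B
{ { } } B
{ { } } Q B
{ { } } < B > B
{ { } } < Q > B
{ { } } < ( ) > B
{ { } } < ( ) > Q
{ { } } < ( ) > { }

[B [Q { [B [Q { }]] }] [B [Q < [B [Q ( )]] >] [B [Q { }]]]]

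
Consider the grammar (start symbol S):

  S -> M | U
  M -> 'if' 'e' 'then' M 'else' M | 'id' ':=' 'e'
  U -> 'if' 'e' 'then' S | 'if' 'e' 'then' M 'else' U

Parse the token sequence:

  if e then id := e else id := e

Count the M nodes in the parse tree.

3

[S [M if e then [M id := e] else [M id := e]]]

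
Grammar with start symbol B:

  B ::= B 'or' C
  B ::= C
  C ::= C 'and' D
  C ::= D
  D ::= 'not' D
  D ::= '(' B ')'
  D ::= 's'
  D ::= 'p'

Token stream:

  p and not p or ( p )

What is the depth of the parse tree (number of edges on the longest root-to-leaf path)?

6

[B [B [C [C [D p]] and [D not [D p]]]] or [C [D ( [B [C [D p]]] )]]]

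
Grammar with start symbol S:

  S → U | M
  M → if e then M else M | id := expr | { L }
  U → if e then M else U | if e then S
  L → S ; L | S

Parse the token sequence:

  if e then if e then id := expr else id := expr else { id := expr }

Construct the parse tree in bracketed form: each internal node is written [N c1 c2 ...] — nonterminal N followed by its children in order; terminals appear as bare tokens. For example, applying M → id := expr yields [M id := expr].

S
M
if e then M else M
if e then if e then M else M else M
if e then if e then id := expr else M else M
if e then if e then id := expr else id := expr else M
if e then if e then id := expr else id := expr else { L }
if e then if e then id := expr else id := expr else { S }
if e then if e then id := expr else id := expr else { M }
if e then if e then id := expr else id := expr else { id := expr }

[S [M if e then [M if e then [M id := expr] else [M id := expr]] else [M { [L [S [M id := expr]]] }]]]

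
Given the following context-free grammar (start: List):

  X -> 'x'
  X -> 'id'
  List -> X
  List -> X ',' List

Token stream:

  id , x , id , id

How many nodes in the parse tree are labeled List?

[List [X id] , [List [X x] , [List [X id] , [List [X id]]]]]

4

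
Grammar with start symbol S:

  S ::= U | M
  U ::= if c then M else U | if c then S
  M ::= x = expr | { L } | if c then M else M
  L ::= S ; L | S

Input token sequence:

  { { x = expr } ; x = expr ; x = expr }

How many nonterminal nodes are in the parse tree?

[S [M { [L [S [M { [L [S [M x = expr]]] }]] ; [L [S [M x = expr]] ; [L [S [M x = expr]]]]] }]]

14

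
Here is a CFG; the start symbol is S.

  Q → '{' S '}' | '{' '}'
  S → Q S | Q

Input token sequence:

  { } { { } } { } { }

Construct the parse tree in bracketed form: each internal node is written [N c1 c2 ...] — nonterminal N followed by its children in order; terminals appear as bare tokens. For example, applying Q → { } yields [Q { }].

[S [Q { }] [S [Q { [S [Q { }]] }] [S [Q { }] [S [Q { }]]]]]

S
Q S
{ } S
{ } Q S
{ } { S } S
{ } { Q } S
{ } { { } } S
{ } { { } } Q S
{ } { { } } { } S
{ } { { } } { } Q
{ } { { } } { } { }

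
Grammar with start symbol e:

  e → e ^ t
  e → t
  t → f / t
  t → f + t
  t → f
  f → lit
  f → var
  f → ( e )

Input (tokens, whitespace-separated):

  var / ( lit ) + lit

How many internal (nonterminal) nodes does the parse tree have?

10

[e [t [f var] / [t [f ( [e [t [f lit]]] )] + [t [f lit]]]]]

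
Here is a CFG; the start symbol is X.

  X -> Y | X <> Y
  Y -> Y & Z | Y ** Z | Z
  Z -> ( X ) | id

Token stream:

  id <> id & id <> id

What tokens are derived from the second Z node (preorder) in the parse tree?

[X [X [X [Y [Z id]]] <> [Y [Y [Z id]] & [Z id]]] <> [Y [Z id]]]

id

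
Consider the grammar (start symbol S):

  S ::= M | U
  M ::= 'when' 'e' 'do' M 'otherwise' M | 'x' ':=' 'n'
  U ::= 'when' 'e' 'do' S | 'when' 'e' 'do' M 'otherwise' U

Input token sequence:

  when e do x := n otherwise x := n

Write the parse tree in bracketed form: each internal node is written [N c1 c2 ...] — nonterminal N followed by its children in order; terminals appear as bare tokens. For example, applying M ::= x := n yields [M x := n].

S
M
when e do M otherwise M
when e do x := n otherwise M
when e do x := n otherwise x := n

[S [M when e do [M x := n] otherwise [M x := n]]]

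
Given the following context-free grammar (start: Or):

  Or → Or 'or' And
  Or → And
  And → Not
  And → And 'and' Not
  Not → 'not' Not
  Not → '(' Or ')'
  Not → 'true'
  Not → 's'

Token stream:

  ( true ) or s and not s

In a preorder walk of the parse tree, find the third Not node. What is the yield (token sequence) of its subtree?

s

[Or [Or [And [Not ( [Or [And [Not true]]] )]]] or [And [And [Not s]] and [Not not [Not s]]]]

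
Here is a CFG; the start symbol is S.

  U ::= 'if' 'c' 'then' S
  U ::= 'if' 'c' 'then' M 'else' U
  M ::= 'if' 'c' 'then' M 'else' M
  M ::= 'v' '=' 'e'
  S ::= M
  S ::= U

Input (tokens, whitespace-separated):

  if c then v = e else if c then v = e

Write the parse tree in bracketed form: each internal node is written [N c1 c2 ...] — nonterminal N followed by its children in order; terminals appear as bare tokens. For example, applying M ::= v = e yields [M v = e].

S
U
if c then M else U
if c then v = e else U
if c then v = e else if c then S
if c then v = e else if c then M
if c then v = e else if c then v = e

[S [U if c then [M v = e] else [U if c then [S [M v = e]]]]]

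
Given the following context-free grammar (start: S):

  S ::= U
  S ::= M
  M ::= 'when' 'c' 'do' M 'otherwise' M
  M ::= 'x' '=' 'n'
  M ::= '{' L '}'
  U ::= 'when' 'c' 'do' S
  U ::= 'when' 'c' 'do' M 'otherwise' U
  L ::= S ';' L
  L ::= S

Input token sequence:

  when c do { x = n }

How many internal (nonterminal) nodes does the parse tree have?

7

[S [U when c do [S [M { [L [S [M x = n]]] }]]]]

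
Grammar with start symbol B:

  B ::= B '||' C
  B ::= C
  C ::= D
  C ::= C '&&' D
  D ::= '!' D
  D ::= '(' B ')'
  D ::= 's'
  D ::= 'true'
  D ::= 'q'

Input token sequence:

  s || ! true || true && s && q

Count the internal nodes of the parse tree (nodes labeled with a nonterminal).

[B [B [B [C [D s]]] || [C [D ! [D true]]]] || [C [C [C [D true]] && [D s]] && [D q]]]

14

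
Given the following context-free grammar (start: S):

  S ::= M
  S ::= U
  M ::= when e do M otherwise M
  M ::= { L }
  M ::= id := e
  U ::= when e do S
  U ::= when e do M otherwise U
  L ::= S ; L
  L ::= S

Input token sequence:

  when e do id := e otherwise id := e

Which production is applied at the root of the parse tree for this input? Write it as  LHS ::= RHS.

S ::= M

[S [M when e do [M id := e] otherwise [M id := e]]]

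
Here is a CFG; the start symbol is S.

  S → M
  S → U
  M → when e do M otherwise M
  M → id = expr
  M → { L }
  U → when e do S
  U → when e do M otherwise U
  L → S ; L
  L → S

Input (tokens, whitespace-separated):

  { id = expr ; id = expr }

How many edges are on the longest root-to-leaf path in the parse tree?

[S [M { [L [S [M id = expr]] ; [L [S [M id = expr]]]] }]]

6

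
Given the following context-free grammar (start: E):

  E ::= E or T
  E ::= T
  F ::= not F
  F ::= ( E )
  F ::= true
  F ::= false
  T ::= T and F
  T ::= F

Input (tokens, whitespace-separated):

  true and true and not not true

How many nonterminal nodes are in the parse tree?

[E [T [T [T [F true]] and [F true]] and [F not [F not [F true]]]]]

9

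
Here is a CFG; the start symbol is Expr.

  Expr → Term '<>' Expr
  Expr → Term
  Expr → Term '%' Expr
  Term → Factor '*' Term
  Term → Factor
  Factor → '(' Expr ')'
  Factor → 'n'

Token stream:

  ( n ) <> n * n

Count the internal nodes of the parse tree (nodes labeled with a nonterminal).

[Expr [Term [Factor ( [Expr [Term [Factor n]]] )]] <> [Expr [Term [Factor n] * [Term [Factor n]]]]]

11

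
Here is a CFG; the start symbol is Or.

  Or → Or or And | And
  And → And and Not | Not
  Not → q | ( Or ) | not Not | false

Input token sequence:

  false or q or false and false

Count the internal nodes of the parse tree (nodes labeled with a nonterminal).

[Or [Or [Or [And [Not false]]] or [And [Not q]]] or [And [And [Not false]] and [Not false]]]

11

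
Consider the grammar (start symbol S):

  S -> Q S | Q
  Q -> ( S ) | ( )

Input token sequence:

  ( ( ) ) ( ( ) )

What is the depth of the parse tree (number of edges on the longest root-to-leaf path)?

[S [Q ( [S [Q ( )]] )] [S [Q ( [S [Q ( )]] )]]]

5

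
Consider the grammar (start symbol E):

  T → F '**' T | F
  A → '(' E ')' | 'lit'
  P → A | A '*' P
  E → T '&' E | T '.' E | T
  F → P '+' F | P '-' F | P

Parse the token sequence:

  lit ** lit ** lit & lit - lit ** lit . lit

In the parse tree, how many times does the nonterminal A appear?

[E [T [F [P [A lit]]] ** [T [F [P [A lit]]] ** [T [F [P [A lit]]]]]] & [E [T [F [P [A lit]] - [F [P [A lit]]]] ** [T [F [P [A lit]]]]] . [E [T [F [P [A lit]]]]]]]

7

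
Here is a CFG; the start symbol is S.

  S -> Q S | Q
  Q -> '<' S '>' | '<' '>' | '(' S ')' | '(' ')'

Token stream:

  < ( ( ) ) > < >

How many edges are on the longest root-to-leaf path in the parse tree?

[S [Q < [S [Q ( [S [Q ( )]] )]] >] [S [Q < >]]]

6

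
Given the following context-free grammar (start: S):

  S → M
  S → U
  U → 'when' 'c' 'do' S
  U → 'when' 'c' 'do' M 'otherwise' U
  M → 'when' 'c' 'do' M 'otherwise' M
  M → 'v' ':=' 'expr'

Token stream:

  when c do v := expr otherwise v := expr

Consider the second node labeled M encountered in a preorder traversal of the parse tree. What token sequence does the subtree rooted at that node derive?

v := expr

[S [M when c do [M v := expr] otherwise [M v := expr]]]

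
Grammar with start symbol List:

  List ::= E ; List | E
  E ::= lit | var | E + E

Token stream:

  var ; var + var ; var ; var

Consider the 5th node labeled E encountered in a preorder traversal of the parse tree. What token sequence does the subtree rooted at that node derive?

[List [E var] ; [List [E [E var] + [E var]] ; [List [E var] ; [List [E var]]]]]

var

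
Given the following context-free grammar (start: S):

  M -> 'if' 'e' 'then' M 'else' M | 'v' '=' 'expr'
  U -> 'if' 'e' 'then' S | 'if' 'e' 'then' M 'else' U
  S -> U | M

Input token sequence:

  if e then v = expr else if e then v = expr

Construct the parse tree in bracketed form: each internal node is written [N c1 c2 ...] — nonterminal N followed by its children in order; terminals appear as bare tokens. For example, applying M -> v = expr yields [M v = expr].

S
U
if e then M else U
if e then v = expr else U
if e then v = expr else if e then S
if e then v = expr else if e then M
if e then v = expr else if e then v = expr

[S [U if e then [M v = expr] else [U if e then [S [M v = expr]]]]]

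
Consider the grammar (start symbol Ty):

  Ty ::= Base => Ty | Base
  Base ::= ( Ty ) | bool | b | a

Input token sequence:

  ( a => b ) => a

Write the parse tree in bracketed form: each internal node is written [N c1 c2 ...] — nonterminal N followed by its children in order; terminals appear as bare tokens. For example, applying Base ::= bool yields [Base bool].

[Ty [Base ( [Ty [Base a] => [Ty [Base b]]] )] => [Ty [Base a]]]

Ty
Base => Ty
( Ty ) => Ty
( Base => Ty ) => Ty
( a => Ty ) => Ty
( a => Base ) => Ty
( a => b ) => Ty
( a => b ) => Base
( a => b ) => a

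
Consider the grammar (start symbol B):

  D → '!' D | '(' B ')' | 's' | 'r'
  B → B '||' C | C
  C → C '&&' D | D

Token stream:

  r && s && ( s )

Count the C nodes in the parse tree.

4

[B [C [C [C [D r]] && [D s]] && [D ( [B [C [D s]]] )]]]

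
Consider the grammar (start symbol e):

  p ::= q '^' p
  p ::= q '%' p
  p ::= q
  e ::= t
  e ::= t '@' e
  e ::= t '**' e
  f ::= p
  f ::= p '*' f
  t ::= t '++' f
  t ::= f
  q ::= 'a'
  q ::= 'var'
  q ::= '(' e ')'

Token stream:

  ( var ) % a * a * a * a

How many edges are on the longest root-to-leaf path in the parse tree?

[e [t [f [p [q ( [e [t [f [p [q var]]]]] )] % [p [q a]]] * [f [p [q a]] * [f [p [q a]] * [f [p [q a]]]]]]]]

10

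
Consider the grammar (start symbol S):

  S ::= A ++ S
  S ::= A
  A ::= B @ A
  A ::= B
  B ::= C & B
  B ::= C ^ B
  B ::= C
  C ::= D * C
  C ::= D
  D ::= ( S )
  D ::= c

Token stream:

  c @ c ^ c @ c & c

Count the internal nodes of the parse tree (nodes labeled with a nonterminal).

19

[S [A [B [C [D c]]] @ [A [B [C [D c]] ^ [B [C [D c]]]] @ [A [B [C [D c]] & [B [C [D c]]]]]]]]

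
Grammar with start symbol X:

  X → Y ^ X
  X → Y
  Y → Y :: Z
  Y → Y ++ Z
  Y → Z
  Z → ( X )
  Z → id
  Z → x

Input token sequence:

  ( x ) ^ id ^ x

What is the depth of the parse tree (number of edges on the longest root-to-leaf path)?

[X [Y [Z ( [X [Y [Z x]]] )]] ^ [X [Y [Z id]] ^ [X [Y [Z x]]]]]

6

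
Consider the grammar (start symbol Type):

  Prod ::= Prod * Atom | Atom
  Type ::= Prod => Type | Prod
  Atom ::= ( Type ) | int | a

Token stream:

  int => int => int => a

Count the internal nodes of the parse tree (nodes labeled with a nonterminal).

[Type [Prod [Atom int]] => [Type [Prod [Atom int]] => [Type [Prod [Atom int]] => [Type [Prod [Atom a]]]]]]

12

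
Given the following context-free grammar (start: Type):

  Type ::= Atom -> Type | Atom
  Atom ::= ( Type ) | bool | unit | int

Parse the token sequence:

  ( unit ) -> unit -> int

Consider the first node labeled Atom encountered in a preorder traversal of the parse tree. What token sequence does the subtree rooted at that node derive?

[Type [Atom ( [Type [Atom unit]] )] -> [Type [Atom unit] -> [Type [Atom int]]]]

( unit )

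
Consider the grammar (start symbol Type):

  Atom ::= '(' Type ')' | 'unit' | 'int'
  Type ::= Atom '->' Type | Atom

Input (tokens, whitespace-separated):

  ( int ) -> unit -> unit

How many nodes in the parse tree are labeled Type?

[Type [Atom ( [Type [Atom int]] )] -> [Type [Atom unit] -> [Type [Atom unit]]]]

4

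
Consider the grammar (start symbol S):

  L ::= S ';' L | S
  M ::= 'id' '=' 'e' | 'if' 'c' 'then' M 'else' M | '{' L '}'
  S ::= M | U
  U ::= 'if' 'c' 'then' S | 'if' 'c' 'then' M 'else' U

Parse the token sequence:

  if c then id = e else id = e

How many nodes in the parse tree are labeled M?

3

[S [M if c then [M id = e] else [M id = e]]]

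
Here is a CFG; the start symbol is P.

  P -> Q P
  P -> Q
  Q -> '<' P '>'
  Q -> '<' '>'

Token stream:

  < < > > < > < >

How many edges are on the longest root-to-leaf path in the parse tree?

4

[P [Q < [P [Q < >]] >] [P [Q < >] [P [Q < >]]]]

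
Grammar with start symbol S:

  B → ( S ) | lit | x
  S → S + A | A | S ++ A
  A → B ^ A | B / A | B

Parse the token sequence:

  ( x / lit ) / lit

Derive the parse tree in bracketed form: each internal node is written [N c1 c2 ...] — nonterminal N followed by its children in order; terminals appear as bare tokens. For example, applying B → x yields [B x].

S
A
B / A
( S ) / A
( A ) / A
( B / A ) / A
( x / A ) / A
( x / B ) / A
( x / lit ) / A
( x / lit ) / B
( x / lit ) / lit

[S [A [B ( [S [A [B x] / [A [B lit]]]] )] / [A [B lit]]]]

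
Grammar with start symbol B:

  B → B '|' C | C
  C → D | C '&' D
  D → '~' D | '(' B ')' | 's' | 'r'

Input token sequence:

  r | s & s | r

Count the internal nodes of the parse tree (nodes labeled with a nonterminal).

11

[B [B [B [C [D r]]] | [C [C [D s]] & [D s]]] | [C [D r]]]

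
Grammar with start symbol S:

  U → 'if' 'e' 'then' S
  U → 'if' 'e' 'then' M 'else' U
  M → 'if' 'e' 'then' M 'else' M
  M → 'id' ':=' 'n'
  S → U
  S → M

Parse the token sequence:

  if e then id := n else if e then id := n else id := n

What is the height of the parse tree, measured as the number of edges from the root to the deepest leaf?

4

[S [M if e then [M id := n] else [M if e then [M id := n] else [M id := n]]]]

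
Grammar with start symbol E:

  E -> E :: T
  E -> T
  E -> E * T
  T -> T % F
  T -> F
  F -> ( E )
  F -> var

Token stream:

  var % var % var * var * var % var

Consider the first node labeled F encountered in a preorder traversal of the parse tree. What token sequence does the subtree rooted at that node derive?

[E [E [E [T [T [T [F var]] % [F var]] % [F var]]] * [T [F var]]] * [T [T [F var]] % [F var]]]

var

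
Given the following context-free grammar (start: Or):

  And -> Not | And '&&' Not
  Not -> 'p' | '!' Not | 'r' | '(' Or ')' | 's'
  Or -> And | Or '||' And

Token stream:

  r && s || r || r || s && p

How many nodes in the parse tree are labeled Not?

[Or [Or [Or [Or [And [And [Not r]] && [Not s]]] || [And [Not r]]] || [And [Not r]]] || [And [And [Not s]] && [Not p]]]

6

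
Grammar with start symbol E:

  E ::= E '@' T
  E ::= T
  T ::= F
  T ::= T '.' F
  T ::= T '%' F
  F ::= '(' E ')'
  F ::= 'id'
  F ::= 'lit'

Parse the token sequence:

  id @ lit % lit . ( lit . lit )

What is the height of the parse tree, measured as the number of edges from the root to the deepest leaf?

7

[E [E [T [F id]]] @ [T [T [T [F lit]] % [F lit]] . [F ( [E [T [T [F lit]] . [F lit]]] )]]]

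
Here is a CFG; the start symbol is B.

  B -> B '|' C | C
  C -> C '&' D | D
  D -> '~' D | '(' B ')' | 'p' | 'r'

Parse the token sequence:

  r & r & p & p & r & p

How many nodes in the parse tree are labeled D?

[B [C [C [C [C [C [C [D r]] & [D r]] & [D p]] & [D p]] & [D r]] & [D p]]]

6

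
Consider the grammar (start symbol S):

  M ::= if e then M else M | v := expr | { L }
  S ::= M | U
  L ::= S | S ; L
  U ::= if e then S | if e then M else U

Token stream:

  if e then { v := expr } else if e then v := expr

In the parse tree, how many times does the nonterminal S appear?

[S [U if e then [M { [L [S [M v := expr]]] }] else [U if e then [S [M v := expr]]]]]

3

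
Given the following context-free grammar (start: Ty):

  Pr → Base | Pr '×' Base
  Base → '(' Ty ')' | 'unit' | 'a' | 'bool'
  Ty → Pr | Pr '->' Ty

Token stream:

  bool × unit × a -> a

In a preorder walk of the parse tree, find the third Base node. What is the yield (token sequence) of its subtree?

[Ty [Pr [Pr [Pr [Base bool]] × [Base unit]] × [Base a]] -> [Ty [Pr [Base a]]]]

a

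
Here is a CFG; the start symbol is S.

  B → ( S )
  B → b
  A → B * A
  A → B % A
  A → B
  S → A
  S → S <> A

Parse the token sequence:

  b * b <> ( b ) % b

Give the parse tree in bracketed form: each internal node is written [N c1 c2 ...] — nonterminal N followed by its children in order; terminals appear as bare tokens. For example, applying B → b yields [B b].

[S [S [A [B b] * [A [B b]]]] <> [A [B ( [S [A [B b]]] )] % [A [B b]]]]

S
S <> A
A <> A
B * A <> A
b * A <> A
b * B <> A
b * b <> A
b * b <> B % A
b * b <> ( S ) % A
b * b <> ( A ) % A
b * b <> ( B ) % A
b * b <> ( b ) % A
b * b <> ( b ) % B
b * b <> ( b ) % b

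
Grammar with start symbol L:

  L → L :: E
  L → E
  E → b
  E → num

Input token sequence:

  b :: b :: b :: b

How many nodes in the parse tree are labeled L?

[L [L [L [L [E b]] :: [E b]] :: [E b]] :: [E b]]

4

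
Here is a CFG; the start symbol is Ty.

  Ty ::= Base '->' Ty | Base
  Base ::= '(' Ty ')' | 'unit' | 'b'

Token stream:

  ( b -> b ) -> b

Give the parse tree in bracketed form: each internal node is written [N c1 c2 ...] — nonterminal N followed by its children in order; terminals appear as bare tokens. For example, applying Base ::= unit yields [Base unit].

[Ty [Base ( [Ty [Base b] -> [Ty [Base b]]] )] -> [Ty [Base b]]]

Ty
Base -> Ty
( Ty ) -> Ty
( Base -> Ty ) -> Ty
( b -> Ty ) -> Ty
( b -> Base ) -> Ty
( b -> b ) -> Ty
( b -> b ) -> Base
( b -> b ) -> b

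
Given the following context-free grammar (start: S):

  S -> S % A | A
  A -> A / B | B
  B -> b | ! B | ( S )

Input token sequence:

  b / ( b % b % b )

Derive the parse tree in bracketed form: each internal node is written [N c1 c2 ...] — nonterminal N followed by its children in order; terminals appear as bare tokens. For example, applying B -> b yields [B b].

S
A
A / B
B / B
b / B
b / ( S )
b / ( S % A )
b / ( S % A % A )
b / ( A % A % A )
b / ( B % A % A )
b / ( b % A % A )
b / ( b % B % A )
b / ( b % b % A )
b / ( b % b % B )
b / ( b % b % b )

[S [A [A [B b]] / [B ( [S [S [S [A [B b]]] % [A [B b]]] % [A [B b]]] )]]]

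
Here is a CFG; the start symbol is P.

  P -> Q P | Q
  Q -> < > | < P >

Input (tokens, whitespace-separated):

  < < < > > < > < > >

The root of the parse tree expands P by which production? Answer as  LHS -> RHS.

P -> Q

[P [Q < [P [Q < [P [Q < >]] >] [P [Q < >] [P [Q < >]]]] >]]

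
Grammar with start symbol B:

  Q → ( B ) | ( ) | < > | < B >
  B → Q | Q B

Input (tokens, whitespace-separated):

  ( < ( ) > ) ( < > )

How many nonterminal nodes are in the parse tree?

[B [Q ( [B [Q < [B [Q ( )]] >]] )] [B [Q ( [B [Q < >]] )]]]

10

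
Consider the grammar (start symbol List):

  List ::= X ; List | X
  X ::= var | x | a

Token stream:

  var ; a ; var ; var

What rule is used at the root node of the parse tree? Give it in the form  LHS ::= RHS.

[List [X var] ; [List [X a] ; [List [X var] ; [List [X var]]]]]

List ::= X ; List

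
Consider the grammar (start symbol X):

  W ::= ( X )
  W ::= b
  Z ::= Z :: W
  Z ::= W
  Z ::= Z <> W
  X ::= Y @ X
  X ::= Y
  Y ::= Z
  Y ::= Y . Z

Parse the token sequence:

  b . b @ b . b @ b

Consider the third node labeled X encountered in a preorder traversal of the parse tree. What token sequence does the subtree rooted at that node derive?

[X [Y [Y [Z [W b]]] . [Z [W b]]] @ [X [Y [Y [Z [W b]]] . [Z [W b]]] @ [X [Y [Z [W b]]]]]]

b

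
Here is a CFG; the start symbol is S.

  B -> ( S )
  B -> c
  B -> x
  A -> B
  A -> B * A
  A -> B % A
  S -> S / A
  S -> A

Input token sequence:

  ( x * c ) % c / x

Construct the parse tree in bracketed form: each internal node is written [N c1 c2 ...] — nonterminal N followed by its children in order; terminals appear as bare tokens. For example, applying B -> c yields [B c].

[S [S [A [B ( [S [A [B x] * [A [B c]]]] )] % [A [B c]]]] / [A [B x]]]

S
S / A
A / A
B % A / A
( S ) % A / A
( A ) % A / A
( B * A ) % A / A
( x * A ) % A / A
( x * B ) % A / A
( x * c ) % A / A
( x * c ) % B / A
( x * c ) % c / A
( x * c ) % c / B
( x * c ) % c / x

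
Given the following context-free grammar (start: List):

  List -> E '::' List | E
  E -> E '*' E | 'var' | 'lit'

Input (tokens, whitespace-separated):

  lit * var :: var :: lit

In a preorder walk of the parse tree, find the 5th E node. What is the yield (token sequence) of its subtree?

[List [E [E lit] * [E var]] :: [List [E var] :: [List [E lit]]]]

lit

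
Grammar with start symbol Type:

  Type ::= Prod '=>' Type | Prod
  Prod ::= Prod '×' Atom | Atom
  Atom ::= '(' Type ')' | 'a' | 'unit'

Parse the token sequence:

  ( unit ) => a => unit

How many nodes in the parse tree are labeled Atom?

[Type [Prod [Atom ( [Type [Prod [Atom unit]]] )]] => [Type [Prod [Atom a]] => [Type [Prod [Atom unit]]]]]

4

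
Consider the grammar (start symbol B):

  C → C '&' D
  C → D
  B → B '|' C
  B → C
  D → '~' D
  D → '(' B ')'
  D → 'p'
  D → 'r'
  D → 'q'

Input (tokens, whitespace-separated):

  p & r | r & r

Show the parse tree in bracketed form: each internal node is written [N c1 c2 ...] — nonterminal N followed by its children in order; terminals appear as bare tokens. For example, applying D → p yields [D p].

B
B | C
C | C
C & D | C
D & D | C
p & D | C
p & r | C
p & r | C & D
p & r | D & D
p & r | r & D
p & r | r & r

[B [B [C [C [D p]] & [D r]]] | [C [C [D r]] & [D r]]]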